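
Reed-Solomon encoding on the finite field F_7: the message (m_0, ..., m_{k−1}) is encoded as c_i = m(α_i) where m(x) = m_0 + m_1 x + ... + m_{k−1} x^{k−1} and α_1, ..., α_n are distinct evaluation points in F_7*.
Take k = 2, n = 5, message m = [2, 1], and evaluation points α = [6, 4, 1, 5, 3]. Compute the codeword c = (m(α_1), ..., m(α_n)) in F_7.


c = [1, 6, 3, 0, 5]

Message polynomial: m(x) = 2 + 1·x (mod 7).
For each evaluation point α_i, compute m(α_i) mod 7:
  α_1 = 6: Horner steps 1 → 1, so m(6) = 1.
  α_2 = 4: Horner steps 1 → 6, so m(4) = 6.
  α_3 = 1: Horner steps 1 → 3, so m(1) = 3.
  α_4 = 5: Horner steps 1 → 0, so m(5) = 0.
  α_5 = 3: Horner steps 1 → 5, so m(3) = 5.
Codeword c = [1, 6, 3, 0, 5] ∈ F_7^5.


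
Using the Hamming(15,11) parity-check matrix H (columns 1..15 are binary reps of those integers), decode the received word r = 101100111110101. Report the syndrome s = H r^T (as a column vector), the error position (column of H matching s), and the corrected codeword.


s = (0, 0, 1, 1)^T, error position = 3, corrected codeword c = 100100111110101

Compute s = H r^T mod 2 one row at a time:
  s_1 = 1 + 1 + 1 + 1 + 0 + 1 + 0 + 1 = 6 ≡ 0 (mod 2).
  s_2 = 1 + 0 + 0 + 1 + 0 + 1 + 0 + 1 = 4 ≡ 0 (mod 2).
  s_3 = 0 + 1 + 0 + 1 + 1 + 1 + 0 + 1 = 5 ≡ 1 (mod 2).
  s_4 = 1 + 1 + 0 + 1 + 1 + 1 + 1 + 1 = 7 ≡ 1 (mod 2).
s = (0, 0, 1, 1)^T — this equals column 3 of H (binary 0011), so error is at position 3.
Correct: flip bit 3 of r = 101100111110101 to get c = 100100111110101.


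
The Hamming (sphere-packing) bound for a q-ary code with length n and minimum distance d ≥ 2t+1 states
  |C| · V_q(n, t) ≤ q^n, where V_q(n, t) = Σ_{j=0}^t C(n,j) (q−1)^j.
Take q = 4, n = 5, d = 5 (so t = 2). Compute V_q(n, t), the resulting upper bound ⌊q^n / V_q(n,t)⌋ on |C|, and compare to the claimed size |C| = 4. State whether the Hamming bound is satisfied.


V_q(n, t) = 106, q^n = 1024, Hamming bound = 9, |C| = 4 ≤ bound (satisfied).

Step 1: Compute V_q(n, t) = Σ_{j=0}^2 C(n, j) (q−1)^j.
  j = 0: C(5,0)·(3)^0 = 1·1 = 1.
  j = 1: C(5,1)·(3)^1 = 5·3 = 15.
  j = 2: C(5,2)·(3)^2 = 10·9 = 90.
  V_q(n, t) = 1 + 15 + 90 = 106.
Step 2: q^n = 4^5 = 1024.
Step 3: Hamming bound ⌊q^n / V_q(n,t)⌋ = ⌊1024/106⌋ = 9.
Step 4: Compare |C| = 4 to 9: satisfied.
The claimed |C| lies below the Hamming bound.


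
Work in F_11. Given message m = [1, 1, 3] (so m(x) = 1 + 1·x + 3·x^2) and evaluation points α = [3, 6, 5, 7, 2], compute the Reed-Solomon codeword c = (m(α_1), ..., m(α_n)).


c = [9, 5, 4, 1, 4]

Message polynomial: m(x) = 1 + 1·x + 3·x^2 (mod 11).
For each evaluation point α_i, compute m(α_i) mod 11:
  α_1 = 3: Horner steps 3 → 10 → 9, so m(3) = 9.
  α_2 = 6: Horner steps 3 → 8 → 5, so m(6) = 5.
  α_3 = 5: Horner steps 3 → 5 → 4, so m(5) = 4.
  α_4 = 7: Horner steps 3 → 0 → 1, so m(7) = 1.
  α_5 = 2: Horner steps 3 → 7 → 4, so m(2) = 4.
Codeword c = [9, 5, 4, 1, 4] ∈ F_11^5.


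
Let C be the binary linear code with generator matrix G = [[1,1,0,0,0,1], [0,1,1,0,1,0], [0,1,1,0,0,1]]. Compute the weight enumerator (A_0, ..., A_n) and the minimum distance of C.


Weight distribution: A_0 = 1, A_2 = 2, A_3 = 4, A_4 = 1. Minimum distance d = 2.

Enumerate all 2^3 = 8 messages m ∈ F_2^3.
For each, compute codeword c = mG in F_2^6, then tally its weight.
  m = 000 → c = 000000, weight = 0.
  m = 100 → c = 110001, weight = 3.
  m = 010 → c = 011010, weight = 3.
  m = 110 → c = 101011, weight = 4.
  m = 001 → c = 011001, weight = 3.
  m = 101 → c = 101000, weight = 2.
  m = 011 → c = 000011, weight = 2.
  m = 111 → c = 110010, weight = 3.
Tally weights:
  weight 0: 1 codewords.
  weight 2: 2 codewords.
  weight 3: 4 codewords.
  weight 4: 1 codewords.
Minimum distance d = smallest w > 0 with A_w > 0 = 2.
Sanity: Σ A_w = 8 = 2^3 = 8 ✓.


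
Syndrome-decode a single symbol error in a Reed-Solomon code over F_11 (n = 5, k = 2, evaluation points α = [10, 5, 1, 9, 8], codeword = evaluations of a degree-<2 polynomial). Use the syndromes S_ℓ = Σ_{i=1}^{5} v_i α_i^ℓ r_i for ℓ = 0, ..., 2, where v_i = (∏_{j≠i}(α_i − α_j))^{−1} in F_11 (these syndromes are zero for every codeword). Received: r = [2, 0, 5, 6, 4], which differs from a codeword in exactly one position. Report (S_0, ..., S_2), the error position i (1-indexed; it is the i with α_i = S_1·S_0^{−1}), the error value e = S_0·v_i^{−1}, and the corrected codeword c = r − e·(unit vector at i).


S = (3, 2, 5), error at position 5, error magnitude e = 5, c = [2, 0, 5, 6, 10].

Step 1: column multipliers v_i = (∏_{j≠i}(α_i − α_j))^{−1} mod 11.
  i = 1 (α = 10): (10−5)(10−1)(10−9)(10−8) = 5·9·1·2 = 90 ≡ 2, so v_1 = 2^{−1} = 6 (mod 11).
  i = 2 (α = 5): (5−10)(5−1)(5−9)(5−8) = (−5)·4·(−4)·(−3) = −240 ≡ 2, so v_2 = 2^{−1} = 6 (mod 11).
  i = 3 (α = 1): (1−10)(1−5)(1−9)(1−8) = (−9)·(−4)·(−8)·(−7) = 2016 ≡ 3, so v_3 = 3^{−1} = 4 (mod 11).
  i = 4 (α = 9): (9−10)(9−5)(9−1)(9−8) = (−1)·4·8·1 = −32 ≡ 1, so v_4 = 1^{−1} = 1 (mod 11).
  i = 5 (α = 8): (8−10)(8−5)(8−1)(8−9) = (−2)·3·7·(−1) = 42 ≡ 9, so v_5 = 9^{−1} = 5 (mod 11).
  v = [6, 6, 4, 1, 5].
Step 2: syndromes of r = [2, 0, 5, 6, 4] (all sums mod 11).
  S_0 = Σ v_i r_i = 6·2 + 6·0 + 4·5 + 1·6 + 5·4 = 58 ≡ 3.
  S_1 = Σ v_i α_i r_i = 6·10·2 + 6·5·0 + 4·1·5 + 1·9·6 + 5·8·4 = 354 ≡ 2.
  α_i^2 mod 11 = [1, 3, 1, 4, 9].
  S_2 = Σ v_i α_i^2 r_i = 6·1·2 + 6·3·0 + 4·1·5 + 1·4·6 + 5·9·4 = 236 ≡ 5.
  S = (3, 2, 5) ≠ 0, so r is not a codeword (an error is present).
Step 3: locate the error. For a single error e at position i, S_ℓ = v_i·e·α_i^ℓ, so α_err = S_1/S_0.
  S_0^{−1} = 3^{−1} = 4 (mod 11), so α_err = 2·4 = 8 ≡ 8 = α_5. Error position i = 5.
  Consistency check: S_2/S_1 = 5·6 = 30 ≡ 8 = α_err ✓ (single-error assumption holds).
Step 4: error magnitude e = S_0/v_5 = S_0·∏_{j≠5}(α_5 − α_j) = 3·9 = 27 ≡ 5 (mod 11).
Step 5: correct position 5: c_5 = r_5 − e = 4 − 5 ≡ 10 (mod 11). Hence c = [2, 0, 5, 6, 10].
  Check: interpolating c through the α_i gives m(x) = 9 + 7·x (degree < 2) with m(α_i) = c_i for every i, so c is indeed a codeword.


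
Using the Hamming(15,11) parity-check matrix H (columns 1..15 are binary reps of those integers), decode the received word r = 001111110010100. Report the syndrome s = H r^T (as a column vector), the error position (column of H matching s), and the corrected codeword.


s = (1, 1, 0, 1)^T, error position = 13, corrected codeword c = 001111110010000

Compute s = H r^T mod 2 one row at a time:
  s_1 = 1 + 0 + 0 + 1 + 0 + 1 + 0 + 0 = 3 ≡ 1 (mod 2).
  s_2 = 1 + 1 + 1 + 1 + 0 + 1 + 0 + 0 = 5 ≡ 1 (mod 2).
  s_3 = 0 + 1 + 1 + 1 + 0 + 1 + 0 + 0 = 4 ≡ 0 (mod 2).
  s_4 = 0 + 1 + 1 + 1 + 0 + 1 + 1 + 0 = 5 ≡ 1 (mod 2).
s = (1, 1, 0, 1)^T — this equals column 13 of H (binary 1101), so error is at position 13.
Correct: flip bit 13 of r = 001111110010100 to get c = 001111110010000.


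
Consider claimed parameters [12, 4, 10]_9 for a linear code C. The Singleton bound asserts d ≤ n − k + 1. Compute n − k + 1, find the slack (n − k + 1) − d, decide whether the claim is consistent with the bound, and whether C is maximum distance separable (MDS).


Singleton RHS = n − k + 1 = 9, slack = -1, bound violated (no such code; not MDS).

Singleton bound: d ≤ n − k + 1.
Here n = 12, k = 4, so n − k + 1 = 9.
Given d = 10, check d ≤ 9: NO.
Slack = (n − k + 1) − d = -1.
The slack is negative: d = 10 exceeds n − k + 1 = 9 by 1, so the Singleton bound is violated and no linear [12, 4, 10]_9 code can exist. In particular it is not MDS (MDS requires d = n − k + 1 exactly).
Description: the claimed parameters are [12, 4, 10]_9; such a code would be impossible (violates the Singleton bound).


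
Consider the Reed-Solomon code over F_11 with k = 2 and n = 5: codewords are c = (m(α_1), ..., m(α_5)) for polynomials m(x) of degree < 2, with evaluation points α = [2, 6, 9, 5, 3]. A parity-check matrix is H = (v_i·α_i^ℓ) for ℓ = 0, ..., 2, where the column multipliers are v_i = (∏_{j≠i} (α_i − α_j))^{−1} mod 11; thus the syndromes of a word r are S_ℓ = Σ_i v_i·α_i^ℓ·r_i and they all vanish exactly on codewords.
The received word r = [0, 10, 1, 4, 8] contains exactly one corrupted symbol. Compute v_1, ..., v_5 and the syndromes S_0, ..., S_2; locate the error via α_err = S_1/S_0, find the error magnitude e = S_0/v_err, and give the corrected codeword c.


S = (1, 5, 3), error at position 4, error magnitude e = 2, c = [0, 10, 1, 2, 8].

Step 1: column multipliers v_i = (∏_{j≠i}(α_i − α_j))^{−1} mod 11.
  i = 1 (α = 2): (2−6)(2−9)(2−5)(2−3) = (−4)·(−7)·(−3)·(−1) = 84 ≡ 7, so v_1 = 7^{−1} = 8 (mod 11).
  i = 2 (α = 6): (6−2)(6−9)(6−5)(6−3) = 4·(−3)·1·3 = −36 ≡ 8, so v_2 = 8^{−1} = 7 (mod 11).
  i = 3 (α = 9): (9−2)(9−6)(9−5)(9−3) = 7·3·4·6 = 504 ≡ 9, so v_3 = 9^{−1} = 5 (mod 11).
  i = 4 (α = 5): (5−2)(5−6)(5−9)(5−3) = 3·(−1)·(−4)·2 = 24 ≡ 2, so v_4 = 2^{−1} = 6 (mod 11).
  i = 5 (α = 3): (3−2)(3−6)(3−9)(3−5) = 1·(−3)·(−6)·(−2) = −36 ≡ 8, so v_5 = 8^{−1} = 7 (mod 11).
  v = [8, 7, 5, 6, 7].
Step 2: syndromes of r = [0, 10, 1, 4, 8] (all sums mod 11).
  S_0 = Σ v_i r_i = 8·0 + 7·10 + 5·1 + 6·4 + 7·8 = 155 ≡ 1.
  S_1 = Σ v_i α_i r_i = 8·2·0 + 7·6·10 + 5·9·1 + 6·5·4 + 7·3·8 = 753 ≡ 5.
  α_i^2 mod 11 = [4, 3, 4, 3, 9].
  S_2 = Σ v_i α_i^2 r_i = 8·4·0 + 7·3·10 + 5·4·1 + 6·3·4 + 7·9·8 = 806 ≡ 3.
  S = (1, 5, 3) ≠ 0, so r is not a codeword (an error is present).
Step 3: locate the error. For a single error e at position i, S_ℓ = v_i·e·α_i^ℓ, so α_err = S_1/S_0.
  S_0^{−1} = 1^{−1} = 1 (mod 11), so α_err = 5·1 = 5 ≡ 5 = α_4. Error position i = 4.
  Consistency check: S_2/S_1 = 3·9 = 27 ≡ 5 = α_err ✓ (single-error assumption holds).
Step 4: error magnitude e = S_0/v_4 = S_0·∏_{j≠4}(α_4 − α_j) = 1·2 = 2 ≡ 2 (mod 11).
Step 5: correct position 4: c_4 = r_4 − e = 4 − 2 ≡ 2 (mod 11). Hence c = [0, 10, 1, 2, 8].
  Check: interpolating c through the α_i gives m(x) = 6 + 8·x (degree < 2) with m(α_i) = c_i for every i, so c is indeed a codeword.


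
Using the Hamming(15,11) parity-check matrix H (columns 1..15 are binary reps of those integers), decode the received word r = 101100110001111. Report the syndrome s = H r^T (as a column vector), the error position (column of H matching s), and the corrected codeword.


s = (1, 0, 0, 1)^T, error position = 9, corrected codeword c = 101100111001111

Compute s = H r^T mod 2 one row at a time:
  s_1 = 1 + 0 + 0 + 0 + 1 + 1 + 1 + 1 = 5 ≡ 1 (mod 2).
  s_2 = 1 + 0 + 0 + 1 + 1 + 1 + 1 + 1 = 6 ≡ 0 (mod 2).
  s_3 = 0 + 1 + 0 + 1 + 0 + 0 + 1 + 1 = 4 ≡ 0 (mod 2).
  s_4 = 1 + 1 + 0 + 1 + 0 + 0 + 1 + 1 = 5 ≡ 1 (mod 2).
s = (1, 0, 0, 1)^T — this equals column 9 of H (binary 1001), so error is at position 9.
Correct: flip bit 9 of r = 101100110001111 to get c = 101100111001111.


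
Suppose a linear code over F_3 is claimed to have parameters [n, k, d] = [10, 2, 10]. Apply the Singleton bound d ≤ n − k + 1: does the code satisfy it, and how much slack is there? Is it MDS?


Singleton RHS = n − k + 1 = 9, slack = -1, bound violated (no such code; not MDS).

Singleton bound: d ≤ n − k + 1.
Here n = 10, k = 2, so n − k + 1 = 9.
Given d = 10, check d ≤ 9: NO.
Slack = (n − k + 1) − d = -1.
The slack is negative: d = 10 exceeds n − k + 1 = 9 by 1, so the Singleton bound is violated and no linear [10, 2, 10]_3 code can exist. In particular it is not MDS (MDS requires d = n − k + 1 exactly).
Description: the claimed parameters are [10, 2, 10]_3; such a code would be impossible (violates the Singleton bound).


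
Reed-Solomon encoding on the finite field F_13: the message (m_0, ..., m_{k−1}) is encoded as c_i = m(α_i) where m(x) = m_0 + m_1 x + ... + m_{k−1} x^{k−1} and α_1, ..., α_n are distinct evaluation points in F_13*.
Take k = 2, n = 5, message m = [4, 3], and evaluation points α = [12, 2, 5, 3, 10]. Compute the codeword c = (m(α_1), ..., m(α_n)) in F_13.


c = [1, 10, 6, 0, 8]

Message polynomial: m(x) = 4 + 3·x (mod 13).
For each evaluation point α_i, compute m(α_i) mod 13:
  α_1 = 12: Horner steps 3 → 1, so m(12) = 1.
  α_2 = 2: Horner steps 3 → 10, so m(2) = 10.
  α_3 = 5: Horner steps 3 → 6, so m(5) = 6.
  α_4 = 3: Horner steps 3 → 0, so m(3) = 0.
  α_5 = 10: Horner steps 3 → 8, so m(10) = 8.
Codeword c = [1, 10, 6, 0, 8] ∈ F_13^5.


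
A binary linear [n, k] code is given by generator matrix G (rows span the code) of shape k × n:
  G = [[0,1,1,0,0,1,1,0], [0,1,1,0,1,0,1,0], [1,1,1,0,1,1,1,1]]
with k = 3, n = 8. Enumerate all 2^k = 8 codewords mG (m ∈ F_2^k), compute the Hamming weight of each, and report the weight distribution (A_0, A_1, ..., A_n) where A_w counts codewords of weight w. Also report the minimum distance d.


Weight distribution: A_0 = 1, A_2 = 1, A_3 = 2, A_4 = 2, A_5 = 1, A_7 = 1. Minimum distance d = 2.

Enumerate all 2^3 = 8 messages m ∈ F_2^3.
For each, compute codeword c = mG in F_2^8, then tally its weight.
  m = 000 → c = 00000000, weight = 0.
  m = 100 → c = 01100110, weight = 4.
  m = 010 → c = 01101010, weight = 4.
  m = 110 → c = 00001100, weight = 2.
  m = 001 → c = 11101111, weight = 7.
  m = 101 → c = 10001001, weight = 3.
  m = 011 → c = 10000101, weight = 3.
  m = 111 → c = 11100011, weight = 5.
Tally weights:
  weight 0: 1 codewords.
  weight 2: 1 codewords.
  weight 3: 2 codewords.
  weight 4: 2 codewords.
  weight 5: 1 codewords.
  weight 7: 1 codewords.
Minimum distance d = smallest w > 0 with A_w > 0 = 2.
Sanity: Σ A_w = 8 = 2^3 = 8 ✓.


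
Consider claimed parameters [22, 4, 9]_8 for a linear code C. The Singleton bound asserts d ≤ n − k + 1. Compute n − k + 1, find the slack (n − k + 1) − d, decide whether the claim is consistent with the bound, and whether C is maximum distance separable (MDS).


Singleton RHS = n − k + 1 = 19, slack = 10, bound satisfied, not MDS.

Singleton bound: d ≤ n − k + 1.
Here n = 22, k = 4, so n − k + 1 = 19.
Given d = 9, check d ≤ 19: YES.
Slack = (n − k + 1) − d = 10.
The code is NOT MDS (slack = 10 > 0).
Description: the claimed parameters are [22, 4, 9]_8; such a code would be non-MDS.


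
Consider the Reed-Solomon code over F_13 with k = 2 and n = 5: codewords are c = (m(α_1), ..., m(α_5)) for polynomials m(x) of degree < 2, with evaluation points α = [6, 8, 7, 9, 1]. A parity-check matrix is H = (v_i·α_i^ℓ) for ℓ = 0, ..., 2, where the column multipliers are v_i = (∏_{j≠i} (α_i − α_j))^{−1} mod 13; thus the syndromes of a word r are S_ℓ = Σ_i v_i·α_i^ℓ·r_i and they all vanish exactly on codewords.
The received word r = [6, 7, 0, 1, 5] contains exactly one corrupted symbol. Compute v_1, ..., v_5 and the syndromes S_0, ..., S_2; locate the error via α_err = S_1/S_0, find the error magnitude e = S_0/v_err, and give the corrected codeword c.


S = (7, 7, 7), error at position 5, error magnitude e = 8, c = [6, 7, 0, 1, 10].

Step 1: column multipliers v_i = (∏_{j≠i}(α_i − α_j))^{−1} mod 13.
  i = 1 (α = 6): (6−8)(6−7)(6−9)(6−1) = (−2)·(−1)·(−3)·5 = −30 ≡ 9, so v_1 = 9^{−1} = 3 (mod 13).
  i = 2 (α = 8): (8−6)(8−7)(8−9)(8−1) = 2·1·(−1)·7 = −14 ≡ 12, so v_2 = 12^{−1} = 12 (mod 13).
  i = 3 (α = 7): (7−6)(7−8)(7−9)(7−1) = 1·(−1)·(−2)·6 = 12 ≡ 12, so v_3 = 12^{−1} = 12 (mod 13).
  i = 4 (α = 9): (9−6)(9−8)(9−7)(9−1) = 3·1·2·8 = 48 ≡ 9, so v_4 = 9^{−1} = 3 (mod 13).
  i = 5 (α = 1): (1−6)(1−8)(1−7)(1−9) = (−5)·(−7)·(−6)·(−8) = 1680 ≡ 3, so v_5 = 3^{−1} = 9 (mod 13).
  v = [3, 12, 12, 3, 9].
Step 2: syndromes of r = [6, 7, 0, 1, 5] (all sums mod 13).
  S_0 = Σ v_i r_i = 3·6 + 12·7 + 12·0 + 3·1 + 9·5 = 150 ≡ 7.
  S_1 = Σ v_i α_i r_i = 3·6·6 + 12·8·7 + 12·7·0 + 3·9·1 + 9·1·5 = 852 ≡ 7.
  α_i^2 mod 13 = [10, 12, 10, 3, 1].
  S_2 = Σ v_i α_i^2 r_i = 3·10·6 + 12·12·7 + 12·10·0 + 3·3·1 + 9·1·5 = 1242 ≡ 7.
  S = (7, 7, 7) ≠ 0, so r is not a codeword (an error is present).
Step 3: locate the error. For a single error e at position i, S_ℓ = v_i·e·α_i^ℓ, so α_err = S_1/S_0.
  S_0^{−1} = 7^{−1} = 2 (mod 13), so α_err = 7·2 = 14 ≡ 1 = α_5. Error position i = 5.
  Consistency check: S_2/S_1 = 7·2 = 14 ≡ 1 = α_err ✓ (single-error assumption holds).
Step 4: error magnitude e = S_0/v_5 = S_0·∏_{j≠5}(α_5 − α_j) = 7·3 = 21 ≡ 8 (mod 13).
Step 5: correct position 5: c_5 = r_5 − e = 5 − 8 ≡ 10 (mod 13). Hence c = [6, 7, 0, 1, 10].
  Check: interpolating c through the α_i gives m(x) = 3 + 7·x (degree < 2) with m(α_i) = c_i for every i, so c is indeed a codeword.


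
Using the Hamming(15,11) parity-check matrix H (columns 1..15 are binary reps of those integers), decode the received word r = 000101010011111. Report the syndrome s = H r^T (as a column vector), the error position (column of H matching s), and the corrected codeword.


s = (0, 0, 0, 1)^T, error position = 1, corrected codeword c = 100101010011111

Compute s = H r^T mod 2 one row at a time:
  s_1 = 1 + 0 + 0 + 1 + 1 + 1 + 1 + 1 = 6 ≡ 0 (mod 2).
  s_2 = 1 + 0 + 1 + 0 + 1 + 1 + 1 + 1 = 6 ≡ 0 (mod 2).
  s_3 = 0 + 0 + 1 + 0 + 0 + 1 + 1 + 1 = 4 ≡ 0 (mod 2).
  s_4 = 0 + 0 + 0 + 0 + 0 + 1 + 1 + 1 = 3 ≡ 1 (mod 2).
s = (0, 0, 0, 1)^T — this equals column 1 of H (binary 0001), so error is at position 1.
Correct: flip bit 1 of r = 000101010011111 to get c = 100101010011111.


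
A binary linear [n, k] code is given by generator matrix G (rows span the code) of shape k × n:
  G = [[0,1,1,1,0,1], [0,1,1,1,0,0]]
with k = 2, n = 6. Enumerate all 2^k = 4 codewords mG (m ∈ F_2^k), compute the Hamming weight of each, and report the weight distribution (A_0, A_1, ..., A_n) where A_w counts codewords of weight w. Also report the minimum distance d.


Weight distribution: A_0 = 1, A_1 = 1, A_3 = 1, A_4 = 1. Minimum distance d = 1.

Enumerate all 2^2 = 4 messages m ∈ F_2^2.
For each, compute codeword c = mG in F_2^6, then tally its weight.
  m = 00 → c = 000000, weight = 0.
  m = 10 → c = 011101, weight = 4.
  m = 01 → c = 011100, weight = 3.
  m = 11 → c = 000001, weight = 1.
Tally weights:
  weight 0: 1 codewords.
  weight 1: 1 codewords.
  weight 3: 1 codewords.
  weight 4: 1 codewords.
Minimum distance d = smallest w > 0 with A_w > 0 = 1.
Sanity: Σ A_w = 4 = 2^2 = 4 ✓.


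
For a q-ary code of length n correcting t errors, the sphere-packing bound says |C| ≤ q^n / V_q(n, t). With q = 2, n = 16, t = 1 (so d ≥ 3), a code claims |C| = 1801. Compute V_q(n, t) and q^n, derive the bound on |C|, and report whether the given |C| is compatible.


V_q(n, t) = 17, q^n = 65536, Hamming bound = 3855, |C| = 1801 ≤ bound (satisfied).

Step 1: Compute V_q(n, t) = Σ_{j=0}^1 C(n, j) (q−1)^j.
  j = 0: C(16,0)·(1)^0 = 1·1 = 1.
  j = 1: C(16,1)·(1)^1 = 16·1 = 16.
  V_q(n, t) = 1 + 16 = 17.
Step 2: q^n = 2^16 = 65536.
Step 3: Hamming bound ⌊q^n / V_q(n,t)⌋ = ⌊65536/17⌋ = 3855.
Step 4: Compare |C| = 1801 to 3855: satisfied.
The claimed |C| lies below the Hamming bound.


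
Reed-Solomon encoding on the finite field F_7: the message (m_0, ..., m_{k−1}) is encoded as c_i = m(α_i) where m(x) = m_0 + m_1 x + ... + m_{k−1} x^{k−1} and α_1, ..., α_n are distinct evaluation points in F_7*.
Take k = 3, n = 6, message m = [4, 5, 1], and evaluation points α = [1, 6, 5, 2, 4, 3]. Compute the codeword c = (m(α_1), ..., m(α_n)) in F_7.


c = [3, 0, 5, 4, 5, 0]

Message polynomial: m(x) = 4 + 5·x + 1·x^2 (mod 7).
For each evaluation point α_i, compute m(α_i) mod 7:
  α_1 = 1: Horner steps 1 → 6 → 3, so m(1) = 3.
  α_2 = 6: Horner steps 1 → 4 → 0, so m(6) = 0.
  α_3 = 5: Horner steps 1 → 3 → 5, so m(5) = 5.
  α_4 = 2: Horner steps 1 → 0 → 4, so m(2) = 4.
  α_5 = 4: Horner steps 1 → 2 → 5, so m(4) = 5.
  α_6 = 3: Horner steps 1 → 1 → 0, so m(3) = 0.
Codeword c = [3, 0, 5, 4, 5, 0] ∈ F_7^6.


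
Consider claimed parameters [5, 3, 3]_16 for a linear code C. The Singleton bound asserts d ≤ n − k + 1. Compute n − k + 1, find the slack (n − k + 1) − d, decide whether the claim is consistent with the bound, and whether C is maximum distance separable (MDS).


Singleton RHS = n − k + 1 = 3, slack = 0, bound satisfied, MDS.

Singleton bound: d ≤ n − k + 1.
Here n = 5, k = 3, so n − k + 1 = 3.
Given d = 3, check d ≤ 3: YES.
Slack = (n − k + 1) − d = 0.
The code is MDS (slack = 0).
Description: the claimed parameters are [5, 3, 3]_16; such a code would be MDS (meets Singleton bound).


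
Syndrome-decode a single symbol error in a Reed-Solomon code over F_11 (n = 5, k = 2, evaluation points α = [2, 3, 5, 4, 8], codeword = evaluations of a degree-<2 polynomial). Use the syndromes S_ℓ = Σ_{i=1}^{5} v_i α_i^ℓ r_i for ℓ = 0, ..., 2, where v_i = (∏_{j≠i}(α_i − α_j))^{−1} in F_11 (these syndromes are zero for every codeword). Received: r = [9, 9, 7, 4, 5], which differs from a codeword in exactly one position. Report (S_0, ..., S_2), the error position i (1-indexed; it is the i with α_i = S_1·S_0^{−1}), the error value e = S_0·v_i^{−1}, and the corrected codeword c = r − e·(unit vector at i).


S = (8, 2, 6), error at position 2, error magnitude e = 8, c = [9, 1, 7, 4, 5].

Step 1: column multipliers v_i = (∏_{j≠i}(α_i − α_j))^{−1} mod 11.
  i = 1 (α = 2): (2−3)(2−5)(2−4)(2−8) = (−1)·(−3)·(−2)·(−6) = 36 ≡ 3, so v_1 = 3^{−1} = 4 (mod 11).
  i = 2 (α = 3): (3−2)(3−5)(3−4)(3−8) = 1·(−2)·(−1)·(−5) = −10 ≡ 1, so v_2 = 1^{−1} = 1 (mod 11).
  i = 3 (α = 5): (5−2)(5−3)(5−4)(5−8) = 3·2·1·(−3) = −18 ≡ 4, so v_3 = 4^{−1} = 3 (mod 11).
  i = 4 (α = 4): (4−2)(4−3)(4−5)(4−8) = 2·1·(−1)·(−4) = 8 ≡ 8, so v_4 = 8^{−1} = 7 (mod 11).
  i = 5 (α = 8): (8−2)(8−3)(8−5)(8−4) = 6·5·3·4 = 360 ≡ 8, so v_5 = 8^{−1} = 7 (mod 11).
  v = [4, 1, 3, 7, 7].
Step 2: syndromes of r = [9, 9, 7, 4, 5] (all sums mod 11).
  S_0 = Σ v_i r_i = 4·9 + 1·9 + 3·7 + 7·4 + 7·5 = 129 ≡ 8.
  S_1 = Σ v_i α_i r_i = 4·2·9 + 1·3·9 + 3·5·7 + 7·4·4 + 7·8·5 = 596 ≡ 2.
  α_i^2 mod 11 = [4, 9, 3, 5, 9].
  S_2 = Σ v_i α_i^2 r_i = 4·4·9 + 1·9·9 + 3·3·7 + 7·5·4 + 7·9·5 = 743 ≡ 6.
  S = (8, 2, 6) ≠ 0, so r is not a codeword (an error is present).
Step 3: locate the error. For a single error e at position i, S_ℓ = v_i·e·α_i^ℓ, so α_err = S_1/S_0.
  S_0^{−1} = 8^{−1} = 7 (mod 11), so α_err = 2·7 = 14 ≡ 3 = α_2. Error position i = 2.
  Consistency check: S_2/S_1 = 6·6 = 36 ≡ 3 = α_err ✓ (single-error assumption holds).
Step 4: error magnitude e = S_0/v_2 = S_0·∏_{j≠2}(α_2 − α_j) = 8·1 = 8 ≡ 8 (mod 11).
Step 5: correct position 2: c_2 = r_2 − e = 9 − 8 ≡ 1 (mod 11). Hence c = [9, 1, 7, 4, 5].
  Check: interpolating c through the α_i gives m(x) = 3 + 3·x (degree < 2) with m(α_i) = c_i for every i, so c is indeed a codeword.


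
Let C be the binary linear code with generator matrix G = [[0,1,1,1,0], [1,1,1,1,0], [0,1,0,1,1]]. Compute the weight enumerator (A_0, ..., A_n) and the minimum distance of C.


Weight distribution: A_0 = 1, A_1 = 1, A_2 = 1, A_3 = 3, A_4 = 2. Minimum distance d = 1.

Enumerate all 2^3 = 8 messages m ∈ F_2^3.
For each, compute codeword c = mG in F_2^5, then tally its weight.
  m = 000 → c = 00000, weight = 0.
  m = 100 → c = 01110, weight = 3.
  m = 010 → c = 11110, weight = 4.
  m = 110 → c = 10000, weight = 1.
  m = 001 → c = 01011, weight = 3.
  m = 101 → c = 00101, weight = 2.
  m = 011 → c = 10101, weight = 3.
  m = 111 → c = 11011, weight = 4.
Tally weights:
  weight 0: 1 codewords.
  weight 1: 1 codewords.
  weight 2: 1 codewords.
  weight 3: 3 codewords.
  weight 4: 2 codewords.
Minimum distance d = smallest w > 0 with A_w > 0 = 1.
Sanity: Σ A_w = 8 = 2^3 = 8 ✓.


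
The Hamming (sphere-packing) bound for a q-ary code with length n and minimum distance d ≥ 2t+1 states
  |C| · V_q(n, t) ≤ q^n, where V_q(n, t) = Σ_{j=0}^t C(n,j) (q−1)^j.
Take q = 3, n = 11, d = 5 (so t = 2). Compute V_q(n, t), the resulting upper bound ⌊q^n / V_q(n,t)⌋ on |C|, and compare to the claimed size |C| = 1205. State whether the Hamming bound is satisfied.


V_q(n, t) = 243, q^n = 177147, Hamming bound = 729, |C| = 1205 > bound (violated).

Step 1: Compute V_q(n, t) = Σ_{j=0}^2 C(n, j) (q−1)^j.
  j = 0: C(11,0)·(2)^0 = 1·1 = 1.
  j = 1: C(11,1)·(2)^1 = 11·2 = 22.
  j = 2: C(11,2)·(2)^2 = 55·4 = 220.
  V_q(n, t) = 1 + 22 + 220 = 243.
Step 2: q^n = 3^11 = 177147.
Step 3: Hamming bound ⌊q^n / V_q(n,t)⌋ = ⌊177147/243⌋ = 729.
Step 4: Compare |C| = 1205 to 729: violated.
The claimed |C| lies above the Hamming bound, so no 3-ary code of length 11 with d ≥ 5 can have 1205 codewords.


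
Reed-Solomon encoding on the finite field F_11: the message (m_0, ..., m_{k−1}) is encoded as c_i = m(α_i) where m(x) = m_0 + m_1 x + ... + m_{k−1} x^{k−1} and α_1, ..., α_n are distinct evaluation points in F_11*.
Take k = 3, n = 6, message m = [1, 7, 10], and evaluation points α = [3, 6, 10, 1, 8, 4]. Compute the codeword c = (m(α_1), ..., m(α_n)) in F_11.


c = [2, 7, 4, 7, 4, 2]

Message polynomial: m(x) = 1 + 7·x + 10·x^2 (mod 11).
For each evaluation point α_i, compute m(α_i) mod 11:
  α_1 = 3: Horner steps 10 → 4 → 2, so m(3) = 2.
  α_2 = 6: Horner steps 10 → 1 → 7, so m(6) = 7.
  α_3 = 10: Horner steps 10 → 8 → 4, so m(10) = 4.
  α_4 = 1: Horner steps 10 → 6 → 7, so m(1) = 7.
  α_5 = 8: Horner steps 10 → 10 → 4, so m(8) = 4.
  α_6 = 4: Horner steps 10 → 3 → 2, so m(4) = 2.
Codeword c = [2, 7, 4, 7, 4, 2] ∈ F_11^6.


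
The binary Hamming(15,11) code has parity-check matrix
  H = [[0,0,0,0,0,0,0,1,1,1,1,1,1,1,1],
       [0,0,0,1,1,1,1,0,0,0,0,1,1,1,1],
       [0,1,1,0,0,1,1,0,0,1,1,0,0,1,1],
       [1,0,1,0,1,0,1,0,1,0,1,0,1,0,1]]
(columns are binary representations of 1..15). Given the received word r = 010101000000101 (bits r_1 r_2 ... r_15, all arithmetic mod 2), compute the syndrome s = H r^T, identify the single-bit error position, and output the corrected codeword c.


s = (0, 0, 1, 0)^T, error position = 2, corrected codeword c = 000101000000101

Compute s = H r^T mod 2 one row at a time:
  s_1 = 0 + 0 + 0 + 0 + 0 + 1 + 0 + 1 = 2 ≡ 0 (mod 2).
  s_2 = 1 + 0 + 1 + 0 + 0 + 1 + 0 + 1 = 4 ≡ 0 (mod 2).
  s_3 = 1 + 0 + 1 + 0 + 0 + 0 + 0 + 1 = 3 ≡ 1 (mod 2).
  s_4 = 0 + 0 + 0 + 0 + 0 + 0 + 1 + 1 = 2 ≡ 0 (mod 2).
s = (0, 0, 1, 0)^T — this equals column 2 of H (binary 0010), so error is at position 2.
Correct: flip bit 2 of r = 010101000000101 to get c = 000101000000101.


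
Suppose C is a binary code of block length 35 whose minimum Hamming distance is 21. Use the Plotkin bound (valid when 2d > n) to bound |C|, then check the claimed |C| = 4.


Plotkin bound M ≤ 6; given |C| = 4 ≤ bound (satisfied).

Check applicability: 2d = 42, n = 35.
2d − n = 7 > 0, so Plotkin applies.
Compute d/(2d−n) = 21/7 ≈ 3.0000.
⌊d/(2d−n)⌋ = 3.
Plotkin bound: M ≤ 2·3 = 6.
Given |C| = 4, check: satisfied.
This |C| is below the Plotkin bound.


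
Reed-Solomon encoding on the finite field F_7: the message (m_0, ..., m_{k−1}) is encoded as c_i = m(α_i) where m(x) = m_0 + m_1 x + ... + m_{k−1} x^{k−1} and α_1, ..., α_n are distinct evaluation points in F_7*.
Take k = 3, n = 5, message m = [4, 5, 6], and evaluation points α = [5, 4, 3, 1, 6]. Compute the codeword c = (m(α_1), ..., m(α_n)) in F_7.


c = [4, 1, 3, 1, 5]

Message polynomial: m(x) = 4 + 5·x + 6·x^2 (mod 7).
For each evaluation point α_i, compute m(α_i) mod 7:
  α_1 = 5: Horner steps 6 → 0 → 4, so m(5) = 4.
  α_2 = 4: Horner steps 6 → 1 → 1, so m(4) = 1.
  α_3 = 3: Horner steps 6 → 2 → 3, so m(3) = 3.
  α_4 = 1: Horner steps 6 → 4 → 1, so m(1) = 1.
  α_5 = 6: Horner steps 6 → 6 → 5, so m(6) = 5.
Codeword c = [4, 1, 3, 1, 5] ∈ F_7^5.


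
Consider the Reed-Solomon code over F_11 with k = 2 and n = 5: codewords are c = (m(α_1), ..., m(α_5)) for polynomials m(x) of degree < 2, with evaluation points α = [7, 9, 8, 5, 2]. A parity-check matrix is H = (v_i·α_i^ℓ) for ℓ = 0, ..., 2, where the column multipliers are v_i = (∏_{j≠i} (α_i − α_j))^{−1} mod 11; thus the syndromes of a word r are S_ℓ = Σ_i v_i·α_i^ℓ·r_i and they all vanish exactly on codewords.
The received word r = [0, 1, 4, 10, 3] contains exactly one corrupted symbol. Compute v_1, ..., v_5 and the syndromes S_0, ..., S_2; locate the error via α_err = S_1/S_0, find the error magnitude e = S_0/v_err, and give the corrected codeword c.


S = (5, 7, 1), error at position 3, error magnitude e = 9, c = [0, 1, 6, 10, 3].

Step 1: column multipliers v_i = (∏_{j≠i}(α_i − α_j))^{−1} mod 11.
  i = 1 (α = 7): (7−9)(7−8)(7−5)(7−2) = (−2)·(−1)·2·5 = 20 ≡ 9, so v_1 = 9^{−1} = 5 (mod 11).
  i = 2 (α = 9): (9−7)(9−8)(9−5)(9−2) = 2·1·4·7 = 56 ≡ 1, so v_2 = 1^{−1} = 1 (mod 11).
  i = 3 (α = 8): (8−7)(8−9)(8−5)(8−2) = 1·(−1)·3·6 = −18 ≡ 4, so v_3 = 4^{−1} = 3 (mod 11).
  i = 4 (α = 5): (5−7)(5−9)(5−8)(5−2) = (−2)·(−4)·(−3)·3 = −72 ≡ 5, so v_4 = 5^{−1} = 9 (mod 11).
  i = 5 (α = 2): (2−7)(2−9)(2−8)(2−5) = (−5)·(−7)·(−6)·(−3) = 630 ≡ 3, so v_5 = 3^{−1} = 4 (mod 11).
  v = [5, 1, 3, 9, 4].
Step 2: syndromes of r = [0, 1, 4, 10, 3] (all sums mod 11).
  S_0 = Σ v_i r_i = 5·0 + 1·1 + 3·4 + 9·10 + 4·3 = 115 ≡ 5.
  S_1 = Σ v_i α_i r_i = 5·7·0 + 1·9·1 + 3·8·4 + 9·5·10 + 4·2·3 = 579 ≡ 7.
  α_i^2 mod 11 = [5, 4, 9, 3, 4].
  S_2 = Σ v_i α_i^2 r_i = 5·5·0 + 1·4·1 + 3·9·4 + 9·3·10 + 4·4·3 = 430 ≡ 1.
  S = (5, 7, 1) ≠ 0, so r is not a codeword (an error is present).
Step 3: locate the error. For a single error e at position i, S_ℓ = v_i·e·α_i^ℓ, so α_err = S_1/S_0.
  S_0^{−1} = 5^{−1} = 9 (mod 11), so α_err = 7·9 = 63 ≡ 8 = α_3. Error position i = 3.
  Consistency check: S_2/S_1 = 1·8 = 8 ≡ 8 = α_err ✓ (single-error assumption holds).
Step 4: error magnitude e = S_0/v_3 = S_0·∏_{j≠3}(α_3 − α_j) = 5·4 = 20 ≡ 9 (mod 11).
Step 5: correct position 3: c_3 = r_3 − e = 4 − 9 ≡ 6 (mod 11). Hence c = [0, 1, 6, 10, 3].
  Check: interpolating c through the α_i gives m(x) = 2 + 6·x (degree < 2) with m(α_i) = c_i for every i, so c is indeed a codeword.


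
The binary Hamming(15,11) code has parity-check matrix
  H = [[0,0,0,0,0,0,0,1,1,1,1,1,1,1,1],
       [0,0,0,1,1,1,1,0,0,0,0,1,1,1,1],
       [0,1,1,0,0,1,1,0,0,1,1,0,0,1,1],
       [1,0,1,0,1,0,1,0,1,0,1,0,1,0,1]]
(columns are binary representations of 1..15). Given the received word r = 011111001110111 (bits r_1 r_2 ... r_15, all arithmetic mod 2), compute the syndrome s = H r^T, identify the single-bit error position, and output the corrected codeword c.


s = (0, 0, 1, 0)^T, error position = 2, corrected codeword c = 001111001110111

Compute s = H r^T mod 2 one row at a time:
  s_1 = 0 + 1 + 1 + 1 + 0 + 1 + 1 + 1 = 6 ≡ 0 (mod 2).
  s_2 = 1 + 1 + 1 + 0 + 0 + 1 + 1 + 1 = 6 ≡ 0 (mod 2).
  s_3 = 1 + 1 + 1 + 0 + 1 + 1 + 1 + 1 = 7 ≡ 1 (mod 2).
  s_4 = 0 + 1 + 1 + 0 + 1 + 1 + 1 + 1 = 6 ≡ 0 (mod 2).
s = (0, 0, 1, 0)^T — this equals column 2 of H (binary 0010), so error is at position 2.
Correct: flip bit 2 of r = 011111001110111 to get c = 001111001110111.


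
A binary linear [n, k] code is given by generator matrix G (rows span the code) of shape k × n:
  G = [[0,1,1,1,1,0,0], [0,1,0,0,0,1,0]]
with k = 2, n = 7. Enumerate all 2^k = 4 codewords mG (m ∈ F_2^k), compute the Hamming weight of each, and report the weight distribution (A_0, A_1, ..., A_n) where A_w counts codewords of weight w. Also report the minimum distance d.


Weight distribution: A_0 = 1, A_2 = 1, A_4 = 2. Minimum distance d = 2.

Enumerate all 2^2 = 4 messages m ∈ F_2^2.
For each, compute codeword c = mG in F_2^7, then tally its weight.
  m = 00 → c = 0000000, weight = 0.
  m = 10 → c = 0111100, weight = 4.
  m = 01 → c = 0100010, weight = 2.
  m = 11 → c = 0011110, weight = 4.
Tally weights:
  weight 0: 1 codewords.
  weight 2: 1 codewords.
  weight 4: 2 codewords.
Minimum distance d = smallest w > 0 with A_w > 0 = 2.
Sanity: Σ A_w = 4 = 2^2 = 4 ✓.


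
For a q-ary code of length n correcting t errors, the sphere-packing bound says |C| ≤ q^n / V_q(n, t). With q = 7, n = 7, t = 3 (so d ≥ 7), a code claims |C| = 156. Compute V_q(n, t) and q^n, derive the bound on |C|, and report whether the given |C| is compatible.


V_q(n, t) = 8359, q^n = 823543, Hamming bound = 98, |C| = 156 > bound (violated).

Step 1: Compute V_q(n, t) = Σ_{j=0}^3 C(n, j) (q−1)^j.
  j = 0: C(7,0)·(6)^0 = 1·1 = 1.
  j = 1: C(7,1)·(6)^1 = 7·6 = 42.
  j = 2: C(7,2)·(6)^2 = 21·36 = 756.
  j = 3: C(7,3)·(6)^3 = 35·216 = 7560.
  V_q(n, t) = 1 + 42 + 756 + 7560 = 8359.
Step 2: q^n = 7^7 = 823543.
Step 3: Hamming bound ⌊q^n / V_q(n,t)⌋ = ⌊823543/8359⌋ = 98.
Step 4: Compare |C| = 156 to 98: violated.
The claimed |C| lies above the Hamming bound, so no 7-ary code of length 7 with d ≥ 7 can have 156 codewords.


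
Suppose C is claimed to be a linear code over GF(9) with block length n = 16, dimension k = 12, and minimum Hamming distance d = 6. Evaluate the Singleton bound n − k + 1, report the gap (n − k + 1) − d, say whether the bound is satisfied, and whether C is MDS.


Singleton RHS = n − k + 1 = 5, slack = -1, bound violated (no such code; not MDS).

Singleton bound: d ≤ n − k + 1.
Here n = 16, k = 12, so n − k + 1 = 5.
Given d = 6, check d ≤ 5: NO.
Slack = (n − k + 1) − d = -1.
The slack is negative: d = 6 exceeds n − k + 1 = 5 by 1, so the Singleton bound is violated and no linear [16, 12, 6]_9 code can exist. In particular it is not MDS (MDS requires d = n − k + 1 exactly).
Description: the claimed parameters are [16, 12, 6]_9; such a code would be impossible (violates the Singleton bound).


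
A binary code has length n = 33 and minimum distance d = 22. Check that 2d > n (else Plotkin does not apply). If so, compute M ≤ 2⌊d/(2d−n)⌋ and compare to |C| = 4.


Plotkin bound M ≤ 4; given |C| = 4 ≤ bound (satisfied).

Check applicability: 2d = 44, n = 33.
2d − n = 11 > 0, so Plotkin applies.
Compute d/(2d−n) = 22/11 ≈ 2.0000.
⌊d/(2d−n)⌋ = 2.
Plotkin bound: M ≤ 2·2 = 4.
Given |C| = 4, check: satisfied.
This |C| is at the Plotkin bound.


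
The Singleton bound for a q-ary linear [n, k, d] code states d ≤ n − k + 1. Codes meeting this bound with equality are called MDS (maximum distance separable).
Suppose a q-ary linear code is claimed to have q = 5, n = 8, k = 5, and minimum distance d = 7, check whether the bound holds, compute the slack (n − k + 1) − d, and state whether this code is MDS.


Singleton RHS = n − k + 1 = 4, slack = -3, bound violated (no such code; not MDS).

Singleton bound: d ≤ n − k + 1.
Here n = 8, k = 5, so n − k + 1 = 4.
Given d = 7, check d ≤ 4: NO.
Slack = (n − k + 1) − d = -3.
The slack is negative: d = 7 exceeds n − k + 1 = 4 by 3, so the Singleton bound is violated and no linear [8, 5, 7]_5 code can exist. In particular it is not MDS (MDS requires d = n − k + 1 exactly).
Description: the claimed parameters are [8, 5, 7]_5; such a code would be impossible (violates the Singleton bound).


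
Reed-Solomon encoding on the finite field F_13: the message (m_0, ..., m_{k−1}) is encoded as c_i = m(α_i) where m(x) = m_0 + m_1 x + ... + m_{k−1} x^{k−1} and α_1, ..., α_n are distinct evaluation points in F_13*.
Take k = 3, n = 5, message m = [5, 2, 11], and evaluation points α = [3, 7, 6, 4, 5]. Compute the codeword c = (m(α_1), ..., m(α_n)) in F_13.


c = [6, 12, 10, 7, 4]

Message polynomial: m(x) = 5 + 2·x + 11·x^2 (mod 13).
For each evaluation point α_i, compute m(α_i) mod 13:
  α_1 = 3: Horner steps 11 → 9 → 6, so m(3) = 6.
  α_2 = 7: Horner steps 11 → 1 → 12, so m(7) = 12.
  α_3 = 6: Horner steps 11 → 3 → 10, so m(6) = 10.
  α_4 = 4: Horner steps 11 → 7 → 7, so m(4) = 7.
  α_5 = 5: Horner steps 11 → 5 → 4, so m(5) = 4.
Codeword c = [6, 12, 10, 7, 4] ∈ F_13^5.


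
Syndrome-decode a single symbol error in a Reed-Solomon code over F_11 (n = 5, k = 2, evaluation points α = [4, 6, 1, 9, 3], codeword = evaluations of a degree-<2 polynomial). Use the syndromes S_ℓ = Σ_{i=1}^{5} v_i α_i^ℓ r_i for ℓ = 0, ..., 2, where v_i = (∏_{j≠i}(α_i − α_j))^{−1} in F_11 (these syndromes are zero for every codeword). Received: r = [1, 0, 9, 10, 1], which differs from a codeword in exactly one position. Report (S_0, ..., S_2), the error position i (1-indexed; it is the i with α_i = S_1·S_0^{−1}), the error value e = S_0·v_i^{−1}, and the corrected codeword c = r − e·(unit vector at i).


S = (6, 2, 8), error at position 1, error magnitude e = 4, c = [8, 0, 9, 10, 1].

Step 1: column multipliers v_i = (∏_{j≠i}(α_i − α_j))^{−1} mod 11.
  i = 1 (α = 4): (4−6)(4−1)(4−9)(4−3) = (−2)·3·(−5)·1 = 30 ≡ 8, so v_1 = 8^{−1} = 7 (mod 11).
  i = 2 (α = 6): (6−4)(6−1)(6−9)(6−3) = 2·5·(−3)·3 = −90 ≡ 9, so v_2 = 9^{−1} = 5 (mod 11).
  i = 3 (α = 1): (1−4)(1−6)(1−9)(1−3) = (−3)·(−5)·(−8)·(−2) = 240 ≡ 9, so v_3 = 9^{−1} = 5 (mod 11).
  i = 4 (α = 9): (9−4)(9−6)(9−1)(9−3) = 5·3·8·6 = 720 ≡ 5, so v_4 = 5^{−1} = 9 (mod 11).
  i = 5 (α = 3): (3−4)(3−6)(3−1)(3−9) = (−1)·(−3)·2·(−6) = −36 ≡ 8, so v_5 = 8^{−1} = 7 (mod 11).
  v = [7, 5, 5, 9, 7].
Step 2: syndromes of r = [1, 0, 9, 10, 1] (all sums mod 11).
  S_0 = Σ v_i r_i = 7·1 + 5·0 + 5·9 + 9·10 + 7·1 = 149 ≡ 6.
  S_1 = Σ v_i α_i r_i = 7·4·1 + 5·6·0 + 5·1·9 + 9·9·10 + 7·3·1 = 904 ≡ 2.
  α_i^2 mod 11 = [5, 3, 1, 4, 9].
  S_2 = Σ v_i α_i^2 r_i = 7·5·1 + 5·3·0 + 5·1·9 + 9·4·10 + 7·9·1 = 503 ≡ 8.
  S = (6, 2, 8) ≠ 0, so r is not a codeword (an error is present).
Step 3: locate the error. For a single error e at position i, S_ℓ = v_i·e·α_i^ℓ, so α_err = S_1/S_0.
  S_0^{−1} = 6^{−1} = 2 (mod 11), so α_err = 2·2 = 4 ≡ 4 = α_1. Error position i = 1.
  Consistency check: S_2/S_1 = 8·6 = 48 ≡ 4 = α_err ✓ (single-error assumption holds).
Step 4: error magnitude e = S_0/v_1 = S_0·∏_{j≠1}(α_1 − α_j) = 6·8 = 48 ≡ 4 (mod 11).
Step 5: correct position 1: c_1 = r_1 − e = 1 − 4 ≡ 8 (mod 11). Hence c = [8, 0, 9, 10, 1].
  Check: interpolating c through the α_i gives m(x) = 2 + 7·x (degree < 2) with m(α_i) = c_i for every i, so c is indeed a codeword.


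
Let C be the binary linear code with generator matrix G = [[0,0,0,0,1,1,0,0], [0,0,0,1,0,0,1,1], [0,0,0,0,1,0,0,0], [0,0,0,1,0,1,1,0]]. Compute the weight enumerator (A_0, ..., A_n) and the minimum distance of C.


Weight distribution: A_0 = 1, A_1 = 3, A_2 = 4, A_3 = 4, A_4 = 3, A_5 = 1. Minimum distance d = 1.

Enumerate all 2^4 = 16 messages m ∈ F_2^4.
For each, compute codeword c = mG in F_2^8, then tally its weight.
  m = 0000 → c = 00000000, weight = 0.
  m = 1000 → c = 00001100, weight = 2.
  m = 0100 → c = 00010011, weight = 3.
  m = 1100 → c = 00011111, weight = 5.
  m = 0010 → c = 00001000, weight = 1.
  m = 1010 → c = 00000100, weight = 1.
  m = 0110 → c = 00011011, weight = 4.
  m = 1110 → c = 00010111, weight = 4.
  m = 0001 → c = 00010110, weight = 3.
  m = 1001 → c = 00011010, weight = 3.
  m = 0101 → c = 00000101, weight = 2.
  m = 1101 → c = 00001001, weight = 2.
  m = 0011 → c = 00011110, weight = 4.
  m = 1011 → c = 00010010, weight = 2.
  m = 0111 → c = 00001101, weight = 3.
  m = 1111 → c = 00000001, weight = 1.
Tally weights:
  weight 0: 1 codewords.
  weight 1: 3 codewords.
  weight 2: 4 codewords.
  weight 3: 4 codewords.
  weight 4: 3 codewords.
  weight 5: 1 codewords.
Minimum distance d = smallest w > 0 with A_w > 0 = 1.
Sanity: Σ A_w = 16 = 2^4 = 16 ✓.
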